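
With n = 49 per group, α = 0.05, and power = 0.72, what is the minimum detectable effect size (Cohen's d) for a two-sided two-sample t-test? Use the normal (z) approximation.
d ≈ 0.51

Minimum detectable effect (two-sample t-test, normal approximation):
d = (z_{α/2} + z_β) / √(n/2)
d = (1.960 + 0.583) / √(49/2)
d = 2.543 / 4.950
d ≈ 0.51

By Cohen's convention (0.2 small / 0.5 medium / 0.8 large): medium effect.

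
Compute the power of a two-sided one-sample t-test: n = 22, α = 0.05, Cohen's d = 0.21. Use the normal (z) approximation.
Power ≈ 0.16

Power calculation (one-sample t-test, normal approximation):
z_β = d · √n - z_{α/2}
z_β = 0.21 · √22 - 1.960
z_β = 0.21 · 4.690 - 1.960
z_β = -0.975

Power = Φ(z_β) = Φ(-0.975) ≈ 0.165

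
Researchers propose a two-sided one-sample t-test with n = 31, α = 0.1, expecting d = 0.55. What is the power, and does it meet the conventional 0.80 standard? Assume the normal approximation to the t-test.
Power ≈ 0.92; the study is adequately powered (power ≥ 0.80)

Power calculation (one-sample t-test, normal approximation):
z_β = d · √n - z_{α/2}
z_β = 0.55 · √31 - 1.645
z_β = 0.55 · 5.568 - 1.645
z_β = 1.417

Power = Φ(z_β) = Φ(1.417) ≈ 0.922

Effect size d = 0.55 is medium by Cohen's convention (0.2/0.5/0.8).

Threshold: power ≥ 0.80 is conventionally adequate.
Power ≈ 0.92 → the study is adequately powered (power ≥ 0.80).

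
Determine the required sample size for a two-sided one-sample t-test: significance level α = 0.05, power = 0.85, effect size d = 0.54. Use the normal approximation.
n = 31

Sample size formula (one-sample t-test, normal approximation):
n = ((z_{α/2} + z_β) / d)²

z_{α/2} = 1.960 (for α = 0.05, two-sided)
z_β = 1.036 (for power = 0.85)
d = 0.54

n = ((1.960 + 1.036) / 0.54)²
n = (5.548)²
n ≈ 30.78
Round up to the next whole number: n = 31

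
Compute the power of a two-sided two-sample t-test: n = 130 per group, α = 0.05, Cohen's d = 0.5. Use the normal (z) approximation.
Power ≈ 0.98

Power calculation (two-sample t-test, normal approximation):
z_β = d · √(n/2) - z_{α/2}
z_β = 0.5 · √(130/2) - 1.960
z_β = 0.5 · 8.062 - 1.960
z_β = 2.071

Power = Φ(z_β) = Φ(2.071) ≈ 0.981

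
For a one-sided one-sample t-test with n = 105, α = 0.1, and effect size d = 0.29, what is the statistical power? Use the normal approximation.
Power ≈ 0.95

Power calculation (one-sample t-test, normal approximation):
z_β = d · √n - z_α
z_β = 0.29 · √105 - 1.282
z_β = 0.29 · 10.247 - 1.282
z_β = 1.690

Power = Φ(z_β) = Φ(1.690) ≈ 0.954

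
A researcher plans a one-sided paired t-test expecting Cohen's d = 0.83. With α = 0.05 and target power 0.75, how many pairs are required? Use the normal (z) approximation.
n = 8 pairs

Sample size formula (paired t-test, normal approximation):
n = ((z_α + z_β) / d)²

z_α = 1.645 (for α = 0.05, one-sided)
z_β = 0.674 (for power = 0.75)
d = 0.83

n = ((1.645 + 0.674) / 0.83)²
n = (2.794)²
n ≈ 7.81
Round up to the next whole number: n = 8 pairs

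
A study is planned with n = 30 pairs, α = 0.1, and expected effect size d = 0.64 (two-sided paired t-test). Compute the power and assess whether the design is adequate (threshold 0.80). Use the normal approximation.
Power ≈ 0.97; the study is adequately powered (power ≥ 0.80)

Power calculation (paired t-test, normal approximation):
z_β = d · √n - z_{α/2}
z_β = 0.64 · √30 - 1.645
z_β = 0.64 · 5.477 - 1.645
z_β = 1.861

Power = Φ(z_β) = Φ(1.861) ≈ 0.969

Effect size d = 0.64 is medium by Cohen's convention (0.2/0.5/0.8).

Threshold: power ≥ 0.80 is conventionally adequate.
Power ≈ 0.97 → the study is adequately powered (power ≥ 0.80).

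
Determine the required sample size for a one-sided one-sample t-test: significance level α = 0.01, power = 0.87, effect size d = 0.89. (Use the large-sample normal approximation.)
n = 16

Sample size formula (one-sample t-test, normal approximation):
n = ((z_α + z_β) / d)²

z_α = 2.326 (for α = 0.01, one-sided)
z_β = 1.126 (for power = 0.87)
d = 0.89

n = ((2.326 + 1.126) / 0.89)²
n = (3.879)²
n ≈ 15.05
Round up to the next whole number: n = 16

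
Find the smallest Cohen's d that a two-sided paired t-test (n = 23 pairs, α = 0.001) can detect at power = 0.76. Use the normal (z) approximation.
d ≈ 0.83

Minimum detectable effect (paired t-test, normal approximation):
d = (z_{α/2} + z_β) / √n
d = (3.291 + 0.706) / √23
d = 3.997 / 4.796
d ≈ 0.83

By Cohen's convention (0.2 small / 0.5 medium / 0.8 large): large effect.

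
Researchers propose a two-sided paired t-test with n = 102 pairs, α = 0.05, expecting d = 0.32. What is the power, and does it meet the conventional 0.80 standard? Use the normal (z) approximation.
Power ≈ 0.90; the study is adequately powered (power ≥ 0.80)

Power calculation (paired t-test, normal approximation):
z_β = d · √n - z_{α/2}
z_β = 0.32 · √102 - 1.960
z_β = 0.32 · 10.100 - 1.960
z_β = 1.272

Power = Φ(z_β) = Φ(1.272) ≈ 0.898

Effect size d = 0.32 is small by Cohen's convention (0.2/0.5/0.8).

Threshold: power ≥ 0.80 is conventionally adequate.
Power ≈ 0.90 → the study is adequately powered (power ≥ 0.80).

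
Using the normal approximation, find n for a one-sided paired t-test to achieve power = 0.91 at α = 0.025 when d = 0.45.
n = 54 pairs

Sample size formula (paired t-test, normal approximation):
n = ((z_α + z_β) / d)²

z_α = 1.960 (for α = 0.025, one-sided)
z_β = 1.341 (for power = 0.91)
d = 0.45

n = ((1.960 + 1.341) / 0.45)²
n = (7.336)²
n ≈ 53.82
Round up to the next whole number: n = 54 pairs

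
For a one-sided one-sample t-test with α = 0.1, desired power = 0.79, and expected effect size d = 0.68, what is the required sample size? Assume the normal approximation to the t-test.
n = 10

Sample size formula (one-sample t-test, normal approximation):
n = ((z_α + z_β) / d)²

z_α = 1.282 (for α = 0.1, one-sided)
z_β = 0.806 (for power = 0.79)
d = 0.68

n = ((1.282 + 0.806) / 0.68)²
n = (3.071)²
n ≈ 9.43
Round up to the next whole number: n = 10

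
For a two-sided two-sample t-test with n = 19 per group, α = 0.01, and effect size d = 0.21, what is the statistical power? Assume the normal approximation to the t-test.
Power ≈ 0.03

Power calculation (two-sample t-test, normal approximation):
z_β = d · √(n/2) - z_{α/2}
z_β = 0.21 · √(19/2) - 2.576
z_β = 0.21 · 3.082 - 2.576
z_β = -1.929

Power = Φ(z_β) = Φ(-1.929) ≈ 0.027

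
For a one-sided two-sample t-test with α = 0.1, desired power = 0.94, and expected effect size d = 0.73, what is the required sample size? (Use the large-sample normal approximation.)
n = 31 per group

Sample size formula (two-sample t-test, normal approximation):
n = 2 · ((z_α + z_β) / d)²

z_α = 1.282 (for α = 0.1, one-sided)
z_β = 1.555 (for power = 0.94)
d = 0.73

n = 2 · ((1.282 + 1.555) / 0.73)²
n = 2 · (3.886)²
n ≈ 30.20
Round up to the next whole number: n = 31 per group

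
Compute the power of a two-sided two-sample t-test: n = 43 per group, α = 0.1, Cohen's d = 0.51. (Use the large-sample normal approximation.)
Power ≈ 0.76

Power calculation (two-sample t-test, normal approximation):
z_β = d · √(n/2) - z_{α/2}
z_β = 0.51 · √(43/2) - 1.645
z_β = 0.51 · 4.637 - 1.645
z_β = 0.720

Power = Φ(z_β) = Φ(0.720) ≈ 0.764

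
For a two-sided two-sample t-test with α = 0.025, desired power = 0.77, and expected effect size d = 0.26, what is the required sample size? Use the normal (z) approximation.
n = 263 per group

Sample size formula (two-sample t-test, normal approximation):
n = 2 · ((z_{α/2} + z_β) / d)²

z_{α/2} = 2.241 (for α = 0.025, two-sided)
z_β = 0.739 (for power = 0.77)
d = 0.26

n = 2 · ((2.241 + 0.739) / 0.26)²
n = 2 · (11.462)²
n ≈ 262.75
Round up to the next whole number: n = 263 per group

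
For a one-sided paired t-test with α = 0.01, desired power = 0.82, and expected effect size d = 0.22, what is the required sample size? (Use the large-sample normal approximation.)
n = 218 pairs

Sample size formula (paired t-test, normal approximation):
n = ((z_α + z_β) / d)²

z_α = 2.326 (for α = 0.01, one-sided)
z_β = 0.915 (for power = 0.82)
d = 0.22

n = ((2.326 + 0.915) / 0.22)²
n = (14.732)²
n ≈ 217.03
Round up to the next whole number: n = 218 pairs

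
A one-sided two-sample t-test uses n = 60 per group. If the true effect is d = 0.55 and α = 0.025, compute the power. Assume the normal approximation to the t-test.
Power ≈ 0.85

Power calculation (two-sample t-test, normal approximation):
z_β = d · √(n/2) - z_α
z_β = 0.55 · √(60/2) - 1.960
z_β = 0.55 · 5.477 - 1.960
z_β = 1.053

Power = Φ(z_β) = Φ(1.053) ≈ 0.854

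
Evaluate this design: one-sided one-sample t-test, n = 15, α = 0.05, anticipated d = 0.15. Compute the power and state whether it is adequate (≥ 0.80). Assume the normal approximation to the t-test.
Power ≈ 0.14; the study is underpowered (power < 0.80)

Power calculation (one-sample t-test, normal approximation):
z_β = d · √n - z_α
z_β = 0.15 · √15 - 1.645
z_β = 0.15 · 3.873 - 1.645
z_β = -1.064

Power = Φ(z_β) = Φ(-1.064) ≈ 0.144

Effect size d = 0.15 is very small by Cohen's convention (0.2/0.5/0.8).

Threshold: power ≥ 0.80 is conventionally adequate.
Power ≈ 0.14 → the study is underpowered (power < 0.80).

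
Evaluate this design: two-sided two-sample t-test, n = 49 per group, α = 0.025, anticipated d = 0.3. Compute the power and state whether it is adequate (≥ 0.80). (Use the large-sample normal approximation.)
Power ≈ 0.22; the study is underpowered (power < 0.80)

Power calculation (two-sample t-test, normal approximation):
z_β = d · √(n/2) - z_{α/2}
z_β = 0.3 · √(49/2) - 2.241
z_β = 0.3 · 4.950 - 2.241
z_β = -0.756

Power = Φ(z_β) = Φ(-0.756) ≈ 0.225

Effect size d = 0.3 is small by Cohen's convention (0.2/0.5/0.8).

Threshold: power ≥ 0.80 is conventionally adequate.
Power ≈ 0.22 → the study is underpowered (power < 0.80).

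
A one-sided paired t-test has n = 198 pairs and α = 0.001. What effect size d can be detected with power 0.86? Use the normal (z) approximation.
d ≈ 0.30

Minimum detectable effect (paired t-test, normal approximation):
d = (z_α + z_β) / √n
d = (3.090 + 1.080) / √198
d = 4.171 / 14.071
d ≈ 0.30

By Cohen's convention (0.2 small / 0.5 medium / 0.8 large): small effect.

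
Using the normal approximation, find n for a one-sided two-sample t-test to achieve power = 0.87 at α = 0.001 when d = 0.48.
n = 155 per group

Sample size formula (two-sample t-test, normal approximation):
n = 2 · ((z_α + z_β) / d)²

z_α = 3.090 (for α = 0.001, one-sided)
z_β = 1.126 (for power = 0.87)
d = 0.48

n = 2 · ((3.090 + 1.126) / 0.48)²
n = 2 · (8.783)²
n ≈ 154.28
Round up to the next whole number: n = 155 per group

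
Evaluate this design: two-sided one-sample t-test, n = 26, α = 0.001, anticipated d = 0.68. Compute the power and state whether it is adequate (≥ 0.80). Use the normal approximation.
Power ≈ 0.57; the study is underpowered (power < 0.80)

Power calculation (one-sample t-test, normal approximation):
z_β = d · √n - z_{α/2}
z_β = 0.68 · √26 - 3.291
z_β = 0.68 · 5.099 - 3.291
z_β = 0.177

Power = Φ(z_β) = Φ(0.177) ≈ 0.570

Effect size d = 0.68 is medium by Cohen's convention (0.2/0.5/0.8).

Threshold: power ≥ 0.80 is conventionally adequate.
Power ≈ 0.57 → the study is underpowered (power < 0.80).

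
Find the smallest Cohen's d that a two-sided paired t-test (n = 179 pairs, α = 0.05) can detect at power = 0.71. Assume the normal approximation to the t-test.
d ≈ 0.19

Minimum detectable effect (paired t-test, normal approximation):
d = (z_{α/2} + z_β) / √n
d = (1.960 + 0.553) / √179
d = 2.513 / 13.379
d ≈ 0.19

By Cohen's convention (0.2 small / 0.5 medium / 0.8 large): very small effect.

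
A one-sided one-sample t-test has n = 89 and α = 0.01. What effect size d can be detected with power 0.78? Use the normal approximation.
d ≈ 0.33

Minimum detectable effect (one-sample t-test, normal approximation):
d = (z_α + z_β) / √n
d = (2.326 + 0.772) / √89
d = 3.099 / 9.434
d ≈ 0.33

By Cohen's convention (0.2 small / 0.5 medium / 0.8 large): small effect.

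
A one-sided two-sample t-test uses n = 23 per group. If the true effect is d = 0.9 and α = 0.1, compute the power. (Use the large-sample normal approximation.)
Power ≈ 0.96

Power calculation (two-sample t-test, normal approximation):
z_β = d · √(n/2) - z_α
z_β = 0.9 · √(23/2) - 1.282
z_β = 0.9 · 3.391 - 1.282
z_β = 1.770

Power = Φ(z_β) = Φ(1.770) ≈ 0.962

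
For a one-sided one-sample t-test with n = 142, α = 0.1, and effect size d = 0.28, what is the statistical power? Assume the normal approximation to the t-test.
Power ≈ 0.98

Power calculation (one-sample t-test, normal approximation):
z_β = d · √n - z_α
z_β = 0.28 · √142 - 1.282
z_β = 0.28 · 11.916 - 1.282
z_β = 2.055

Power = Φ(z_β) = Φ(2.055) ≈ 0.980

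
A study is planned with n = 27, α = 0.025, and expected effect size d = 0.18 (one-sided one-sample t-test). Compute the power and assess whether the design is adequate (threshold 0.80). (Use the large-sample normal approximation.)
Power ≈ 0.15; the study is underpowered (power < 0.80)

Power calculation (one-sample t-test, normal approximation):
z_β = d · √n - z_α
z_β = 0.18 · √27 - 1.960
z_β = 0.18 · 5.196 - 1.960
z_β = -1.025

Power = Φ(z_β) = Φ(-1.025) ≈ 0.153

Effect size d = 0.18 is very small by Cohen's convention (0.2/0.5/0.8).

Threshold: power ≥ 0.80 is conventionally adequate.
Power ≈ 0.15 → the study is underpowered (power < 0.80).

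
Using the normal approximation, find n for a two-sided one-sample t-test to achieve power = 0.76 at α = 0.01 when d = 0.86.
n = 15

Sample size formula (one-sample t-test, normal approximation):
n = ((z_{α/2} + z_β) / d)²

z_{α/2} = 2.576 (for α = 0.01, two-sided)
z_β = 0.706 (for power = 0.76)
d = 0.86

n = ((2.576 + 0.706) / 0.86)²
n = (3.816)²
n ≈ 14.56
Round up to the next whole number: n = 15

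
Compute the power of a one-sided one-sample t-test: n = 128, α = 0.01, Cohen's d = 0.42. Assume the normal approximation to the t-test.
Power ≈ 0.99

Power calculation (one-sample t-test, normal approximation):
z_β = d · √n - z_α
z_β = 0.42 · √128 - 2.326
z_β = 0.42 · 11.314 - 2.326
z_β = 2.425

Power = Φ(z_β) = Φ(2.425) ≈ 0.992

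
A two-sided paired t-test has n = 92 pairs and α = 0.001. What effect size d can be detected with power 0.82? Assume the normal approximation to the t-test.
d ≈ 0.44

Minimum detectable effect (paired t-test, normal approximation):
d = (z_{α/2} + z_β) / √n
d = (3.291 + 0.915) / √92
d = 4.206 / 9.592
d ≈ 0.44

By Cohen's convention (0.2 small / 0.5 medium / 0.8 large): small effect.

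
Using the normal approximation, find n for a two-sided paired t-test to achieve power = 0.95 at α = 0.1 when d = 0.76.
n = 19 pairs

Sample size formula (paired t-test, normal approximation):
n = ((z_{α/2} + z_β) / d)²

z_{α/2} = 1.645 (for α = 0.1, two-sided)
z_β = 1.645 (for power = 0.95)
d = 0.76

n = ((1.645 + 1.645) / 0.76)²
n = (4.329)²
n ≈ 18.74
Round up to the next whole number: n = 19 pairs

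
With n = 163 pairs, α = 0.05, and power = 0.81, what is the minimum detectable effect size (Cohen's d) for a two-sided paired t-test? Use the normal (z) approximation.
d ≈ 0.22

Minimum detectable effect (paired t-test, normal approximation):
d = (z_{α/2} + z_β) / √n
d = (1.960 + 0.878) / √163
d = 2.838 / 12.767
d ≈ 0.22

By Cohen's convention (0.2 small / 0.5 medium / 0.8 large): small effect.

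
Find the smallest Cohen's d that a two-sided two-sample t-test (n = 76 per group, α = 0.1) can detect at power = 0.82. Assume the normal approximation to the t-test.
d ≈ 0.42

Minimum detectable effect (two-sample t-test, normal approximation):
d = (z_{α/2} + z_β) / √(n/2)
d = (1.645 + 0.915) / √(76/2)
d = 2.560 / 6.164
d ≈ 0.42

By Cohen's convention (0.2 small / 0.5 medium / 0.8 large): small effect.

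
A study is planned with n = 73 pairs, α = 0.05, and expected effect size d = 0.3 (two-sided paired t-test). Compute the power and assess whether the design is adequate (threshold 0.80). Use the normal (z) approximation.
Power ≈ 0.73; the study is underpowered (power < 0.80)

Power calculation (paired t-test, normal approximation):
z_β = d · √n - z_{α/2}
z_β = 0.3 · √73 - 1.960
z_β = 0.3 · 8.544 - 1.960
z_β = 0.603

Power = Φ(z_β) = Φ(0.603) ≈ 0.727

Effect size d = 0.3 is small by Cohen's convention (0.2/0.5/0.8).

Threshold: power ≥ 0.80 is conventionally adequate.
Power ≈ 0.73 → the study is underpowered (power < 0.80).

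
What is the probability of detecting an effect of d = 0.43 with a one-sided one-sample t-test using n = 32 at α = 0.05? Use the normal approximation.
Power ≈ 0.78

Power calculation (one-sample t-test, normal approximation):
z_β = d · √n - z_α
z_β = 0.43 · √32 - 1.645
z_β = 0.43 · 5.657 - 1.645
z_β = 0.788

Power = Φ(z_β) = Φ(0.788) ≈ 0.785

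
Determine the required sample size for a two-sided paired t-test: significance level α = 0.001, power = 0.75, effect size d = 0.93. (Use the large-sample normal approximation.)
n = 19 pairs

Sample size formula (paired t-test, normal approximation):
n = ((z_{α/2} + z_β) / d)²

z_{α/2} = 3.291 (for α = 0.001, two-sided)
z_β = 0.674 (for power = 0.75)
d = 0.93

n = ((3.291 + 0.674) / 0.93)²
n = (4.263)²
n ≈ 18.17
Round up to the next whole number: n = 19 pairs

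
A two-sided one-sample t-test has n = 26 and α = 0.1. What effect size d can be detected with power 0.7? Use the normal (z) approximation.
d ≈ 0.43

Minimum detectable effect (one-sample t-test, normal approximation):
d = (z_{α/2} + z_β) / √n
d = (1.645 + 0.524) / √26
d = 2.169 / 5.099
d ≈ 0.43

By Cohen's convention (0.2 small / 0.5 medium / 0.8 large): small effect.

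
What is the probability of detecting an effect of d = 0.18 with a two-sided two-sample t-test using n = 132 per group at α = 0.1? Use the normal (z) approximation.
Power ≈ 0.43

Power calculation (two-sample t-test, normal approximation):
z_β = d · √(n/2) - z_{α/2}
z_β = 0.18 · √(132/2) - 1.645
z_β = 0.18 · 8.124 - 1.645
z_β = -0.183

Power = Φ(z_β) = Φ(-0.183) ≈ 0.428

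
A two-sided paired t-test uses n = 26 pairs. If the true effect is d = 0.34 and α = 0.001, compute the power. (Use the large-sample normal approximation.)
Power ≈ 0.06

Power calculation (paired t-test, normal approximation):
z_β = d · √n - z_{α/2}
z_β = 0.34 · √26 - 3.291
z_β = 0.34 · 5.099 - 3.291
z_β = -1.557

Power = Φ(z_β) = Φ(-1.557) ≈ 0.060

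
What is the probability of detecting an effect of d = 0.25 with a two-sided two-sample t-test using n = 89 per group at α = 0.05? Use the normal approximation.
Power ≈ 0.39

Power calculation (two-sample t-test, normal approximation):
z_β = d · √(n/2) - z_{α/2}
z_β = 0.25 · √(89/2) - 1.960
z_β = 0.25 · 6.671 - 1.960
z_β = -0.292

Power = Φ(z_β) = Φ(-0.292) ≈ 0.385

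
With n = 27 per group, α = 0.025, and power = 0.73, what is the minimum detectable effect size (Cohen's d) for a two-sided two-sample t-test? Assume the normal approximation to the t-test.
d ≈ 0.78

Minimum detectable effect (two-sample t-test, normal approximation):
d = (z_{α/2} + z_β) / √(n/2)
d = (2.241 + 0.613) / √(27/2)
d = 2.854 / 3.674
d ≈ 0.78

By Cohen's convention (0.2 small / 0.5 medium / 0.8 large): medium effect.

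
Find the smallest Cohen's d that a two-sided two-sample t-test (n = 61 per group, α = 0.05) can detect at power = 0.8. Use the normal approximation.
d ≈ 0.51

Minimum detectable effect (two-sample t-test, normal approximation):
d = (z_{α/2} + z_β) / √(n/2)
d = (1.960 + 0.842) / √(61/2)
d = 2.802 / 5.523
d ≈ 0.51

By Cohen's convention (0.2 small / 0.5 medium / 0.8 large): medium effect.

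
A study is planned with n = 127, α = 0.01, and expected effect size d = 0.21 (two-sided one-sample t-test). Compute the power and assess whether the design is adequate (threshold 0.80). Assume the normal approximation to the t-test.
Power ≈ 0.42; the study is underpowered (power < 0.80)

Power calculation (one-sample t-test, normal approximation):
z_β = d · √n - z_{α/2}
z_β = 0.21 · √127 - 2.576
z_β = 0.21 · 11.269 - 2.576
z_β = -0.209

Power = Φ(z_β) = Φ(-0.209) ≈ 0.417

Effect size d = 0.21 is small by Cohen's convention (0.2/0.5/0.8).

Threshold: power ≥ 0.80 is conventionally adequate.
Power ≈ 0.42 → the study is underpowered (power < 0.80).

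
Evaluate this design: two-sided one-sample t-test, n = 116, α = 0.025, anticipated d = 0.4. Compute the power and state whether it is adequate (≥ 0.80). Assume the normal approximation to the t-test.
Power ≈ 0.98; the study is adequately powered (power ≥ 0.80)

Power calculation (one-sample t-test, normal approximation):
z_β = d · √n - z_{α/2}
z_β = 0.4 · √116 - 2.241
z_β = 0.4 · 10.770 - 2.241
z_β = 2.067

Power = Φ(z_β) = Φ(2.067) ≈ 0.981

Effect size d = 0.4 is small by Cohen's convention (0.2/0.5/0.8).

Threshold: power ≥ 0.80 is conventionally adequate.
Power ≈ 0.98 → the study is adequately powered (power ≥ 0.80).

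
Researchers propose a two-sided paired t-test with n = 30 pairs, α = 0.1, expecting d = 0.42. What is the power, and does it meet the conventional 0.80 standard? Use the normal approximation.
Power ≈ 0.74; the study is underpowered (power < 0.80)

Power calculation (paired t-test, normal approximation):
z_β = d · √n - z_{α/2}
z_β = 0.42 · √30 - 1.645
z_β = 0.42 · 5.477 - 1.645
z_β = 0.656

Power = Φ(z_β) = Φ(0.656) ≈ 0.744

Effect size d = 0.42 is small by Cohen's convention (0.2/0.5/0.8).

Threshold: power ≥ 0.80 is conventionally adequate.
Power ≈ 0.74 → the study is underpowered (power < 0.80).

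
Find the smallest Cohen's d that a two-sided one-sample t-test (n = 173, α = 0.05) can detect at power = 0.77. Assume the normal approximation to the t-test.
d ≈ 0.21

Minimum detectable effect (one-sample t-test, normal approximation):
d = (z_{α/2} + z_β) / √n
d = (1.960 + 0.739) / √173
d = 2.699 / 13.153
d ≈ 0.21

By Cohen's convention (0.2 small / 0.5 medium / 0.8 large): small effect.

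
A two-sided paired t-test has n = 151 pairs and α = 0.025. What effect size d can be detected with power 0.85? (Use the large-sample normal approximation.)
d ≈ 0.27

Minimum detectable effect (paired t-test, normal approximation):
d = (z_{α/2} + z_β) / √n
d = (2.241 + 1.036) / √151
d = 3.278 / 12.288
d ≈ 0.27

By Cohen's convention (0.2 small / 0.5 medium / 0.8 large): small effect.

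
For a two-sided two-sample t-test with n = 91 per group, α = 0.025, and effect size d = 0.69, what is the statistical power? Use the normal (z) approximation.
Power ≈ 0.99

Power calculation (two-sample t-test, normal approximation):
z_β = d · √(n/2) - z_{α/2}
z_β = 0.69 · √(91/2) - 2.241
z_β = 0.69 · 6.745 - 2.241
z_β = 2.413

Power = Φ(z_β) = Φ(2.413) ≈ 0.992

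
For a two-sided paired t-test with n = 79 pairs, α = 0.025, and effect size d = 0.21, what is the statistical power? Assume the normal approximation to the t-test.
Power ≈ 0.35

Power calculation (paired t-test, normal approximation):
z_β = d · √n - z_{α/2}
z_β = 0.21 · √79 - 2.241
z_β = 0.21 · 8.888 - 2.241
z_β = -0.375

Power = Φ(z_β) = Φ(-0.375) ≈ 0.354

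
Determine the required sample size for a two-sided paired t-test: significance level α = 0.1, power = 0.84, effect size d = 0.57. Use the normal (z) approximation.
n = 22 pairs

Sample size formula (paired t-test, normal approximation):
n = ((z_{α/2} + z_β) / d)²

z_{α/2} = 1.645 (for α = 0.1, two-sided)
z_β = 0.994 (for power = 0.84)
d = 0.57

n = ((1.645 + 0.994) / 0.57)²
n = (4.630)²
n ≈ 21.44
Round up to the next whole number: n = 22 pairs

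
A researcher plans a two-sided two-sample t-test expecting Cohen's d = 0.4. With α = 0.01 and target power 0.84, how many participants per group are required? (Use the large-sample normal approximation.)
n = 160 per group

Sample size formula (two-sample t-test, normal approximation):
n = 2 · ((z_{α/2} + z_β) / d)²

z_{α/2} = 2.576 (for α = 0.01, two-sided)
z_β = 0.994 (for power = 0.84)
d = 0.4

n = 2 · ((2.576 + 0.994) / 0.4)²
n = 2 · (8.925)²
n ≈ 159.31
Round up to the next whole number: n = 160 per group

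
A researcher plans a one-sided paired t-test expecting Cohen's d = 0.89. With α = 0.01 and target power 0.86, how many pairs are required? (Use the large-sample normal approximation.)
n = 15 pairs

Sample size formula (paired t-test, normal approximation):
n = ((z_α + z_β) / d)²

z_α = 2.326 (for α = 0.01, one-sided)
z_β = 1.080 (for power = 0.86)
d = 0.89

n = ((2.326 + 1.080) / 0.89)²
n = (3.827)²
n ≈ 14.65
Round up to the next whole number: n = 15 pairs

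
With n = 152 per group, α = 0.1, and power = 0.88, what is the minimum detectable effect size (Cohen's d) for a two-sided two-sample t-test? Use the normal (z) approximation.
d ≈ 0.32

Minimum detectable effect (two-sample t-test, normal approximation):
d = (z_{α/2} + z_β) / √(n/2)
d = (1.645 + 1.175) / √(152/2)
d = 2.820 / 8.718
d ≈ 0.32

By Cohen's convention (0.2 small / 0.5 medium / 0.8 large): small effect.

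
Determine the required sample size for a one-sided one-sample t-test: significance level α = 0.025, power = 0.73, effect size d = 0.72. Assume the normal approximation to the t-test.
n = 13

Sample size formula (one-sample t-test, normal approximation):
n = ((z_α + z_β) / d)²

z_α = 1.960 (for α = 0.025, one-sided)
z_β = 0.613 (for power = 0.73)
d = 0.72

n = ((1.960 + 0.613) / 0.72)²
n = (3.574)²
n ≈ 12.77
Round up to the next whole number: n = 13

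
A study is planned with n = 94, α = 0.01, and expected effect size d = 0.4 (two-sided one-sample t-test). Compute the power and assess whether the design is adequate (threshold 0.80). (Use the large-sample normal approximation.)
Power ≈ 0.90; the study is adequately powered (power ≥ 0.80)

Power calculation (one-sample t-test, normal approximation):
z_β = d · √n - z_{α/2}
z_β = 0.4 · √94 - 2.576
z_β = 0.4 · 9.695 - 2.576
z_β = 1.302

Power = Φ(z_β) = Φ(1.302) ≈ 0.904

Effect size d = 0.4 is small by Cohen's convention (0.2/0.5/0.8).

Threshold: power ≥ 0.80 is conventionally adequate.
Power ≈ 0.90 → the study is adequately powered (power ≥ 0.80).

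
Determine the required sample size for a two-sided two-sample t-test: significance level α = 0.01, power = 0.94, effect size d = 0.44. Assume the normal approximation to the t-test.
n = 177 per group

Sample size formula (two-sample t-test, normal approximation):
n = 2 · ((z_{α/2} + z_β) / d)²

z_{α/2} = 2.576 (for α = 0.01, two-sided)
z_β = 1.555 (for power = 0.94)
d = 0.44

n = 2 · ((2.576 + 1.555) / 0.44)²
n = 2 · (9.389)²
n ≈ 176.31
Round up to the next whole number: n = 177 per group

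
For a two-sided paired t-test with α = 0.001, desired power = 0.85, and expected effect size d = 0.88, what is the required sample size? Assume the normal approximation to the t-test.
n = 25 pairs

Sample size formula (paired t-test, normal approximation):
n = ((z_{α/2} + z_β) / d)²

z_{α/2} = 3.291 (for α = 0.001, two-sided)
z_β = 1.036 (for power = 0.85)
d = 0.88

n = ((3.291 + 1.036) / 0.88)²
n = (4.917)²
n ≈ 24.18
Round up to the next whole number: n = 25 pairs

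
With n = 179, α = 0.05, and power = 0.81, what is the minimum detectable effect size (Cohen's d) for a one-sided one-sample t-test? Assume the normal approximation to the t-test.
d ≈ 0.19

Minimum detectable effect (one-sample t-test, normal approximation):
d = (z_α + z_β) / √n
d = (1.645 + 0.878) / √179
d = 2.523 / 13.379
d ≈ 0.19

By Cohen's convention (0.2 small / 0.5 medium / 0.8 large): very small effect.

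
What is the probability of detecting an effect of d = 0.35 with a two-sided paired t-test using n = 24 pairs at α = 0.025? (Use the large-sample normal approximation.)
Power ≈ 0.30

Power calculation (paired t-test, normal approximation):
z_β = d · √n - z_{α/2}
z_β = 0.35 · √24 - 2.241
z_β = 0.35 · 4.899 - 2.241
z_β = -0.527

Power = Φ(z_β) = Φ(-0.527) ≈ 0.299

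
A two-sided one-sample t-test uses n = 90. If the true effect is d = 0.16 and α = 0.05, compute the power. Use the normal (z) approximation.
Power ≈ 0.33

Power calculation (one-sample t-test, normal approximation):
z_β = d · √n - z_{α/2}
z_β = 0.16 · √90 - 1.960
z_β = 0.16 · 9.487 - 1.960
z_β = -0.442

Power = Φ(z_β) = Φ(-0.442) ≈ 0.329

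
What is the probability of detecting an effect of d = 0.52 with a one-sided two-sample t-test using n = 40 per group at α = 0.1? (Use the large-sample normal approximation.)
Power ≈ 0.85

Power calculation (two-sample t-test, normal approximation):
z_β = d · √(n/2) - z_α
z_β = 0.52 · √(40/2) - 1.282
z_β = 0.52 · 4.472 - 1.282
z_β = 1.044

Power = Φ(z_β) = Φ(1.044) ≈ 0.852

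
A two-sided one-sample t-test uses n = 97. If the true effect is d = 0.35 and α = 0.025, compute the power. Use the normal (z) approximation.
Power ≈ 0.89

Power calculation (one-sample t-test, normal approximation):
z_β = d · √n - z_{α/2}
z_β = 0.35 · √97 - 2.241
z_β = 0.35 · 9.849 - 2.241
z_β = 1.206

Power = Φ(z_β) = Φ(1.206) ≈ 0.886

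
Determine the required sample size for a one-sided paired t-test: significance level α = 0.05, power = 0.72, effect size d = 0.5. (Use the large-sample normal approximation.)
n = 20 pairs

Sample size formula (paired t-test, normal approximation):
n = ((z_α + z_β) / d)²

z_α = 1.645 (for α = 0.05, one-sided)
z_β = 0.583 (for power = 0.72)
d = 0.5

n = ((1.645 + 0.583) / 0.5)²
n = (4.456)²
n ≈ 19.86
Round up to the next whole number: n = 20 pairs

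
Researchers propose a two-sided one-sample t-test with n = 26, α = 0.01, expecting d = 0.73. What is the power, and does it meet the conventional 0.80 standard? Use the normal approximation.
Power ≈ 0.87; the study is adequately powered (power ≥ 0.80)

Power calculation (one-sample t-test, normal approximation):
z_β = d · √n - z_{α/2}
z_β = 0.73 · √26 - 2.576
z_β = 0.73 · 5.099 - 2.576
z_β = 1.146

Power = Φ(z_β) = Φ(1.146) ≈ 0.874

Effect size d = 0.73 is medium by Cohen's convention (0.2/0.5/0.8).

Threshold: power ≥ 0.80 is conventionally adequate.
Power ≈ 0.87 → the study is adequately powered (power ≥ 0.80).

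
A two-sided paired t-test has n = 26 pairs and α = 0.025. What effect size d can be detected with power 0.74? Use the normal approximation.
d ≈ 0.57

Minimum detectable effect (paired t-test, normal approximation):
d = (z_{α/2} + z_β) / √n
d = (2.241 + 0.643) / √26
d = 2.885 / 5.099
d ≈ 0.57

By Cohen's convention (0.2 small / 0.5 medium / 0.8 large): medium effect.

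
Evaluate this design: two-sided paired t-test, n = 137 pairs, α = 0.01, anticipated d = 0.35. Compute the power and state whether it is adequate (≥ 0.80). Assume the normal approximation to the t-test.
Power ≈ 0.94; the study is adequately powered (power ≥ 0.80)

Power calculation (paired t-test, normal approximation):
z_β = d · √n - z_{α/2}
z_β = 0.35 · √137 - 2.576
z_β = 0.35 · 11.705 - 2.576
z_β = 1.521

Power = Φ(z_β) = Φ(1.521) ≈ 0.936

Effect size d = 0.35 is small by Cohen's convention (0.2/0.5/0.8).

Threshold: power ≥ 0.80 is conventionally adequate.
Power ≈ 0.94 → the study is adequately powered (power ≥ 0.80).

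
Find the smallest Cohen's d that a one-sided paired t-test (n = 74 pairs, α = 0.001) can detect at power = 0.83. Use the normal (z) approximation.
d ≈ 0.47

Minimum detectable effect (paired t-test, normal approximation):
d = (z_α + z_β) / √n
d = (3.090 + 0.954) / √74
d = 4.044 / 8.602
d ≈ 0.47

By Cohen's convention (0.2 small / 0.5 medium / 0.8 large): small effect.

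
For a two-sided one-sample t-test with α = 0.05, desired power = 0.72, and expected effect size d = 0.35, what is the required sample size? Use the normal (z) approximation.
n = 53

Sample size formula (one-sample t-test, normal approximation):
n = ((z_{α/2} + z_β) / d)²

z_{α/2} = 1.960 (for α = 0.05, two-sided)
z_β = 0.583 (for power = 0.72)
d = 0.35

n = ((1.960 + 0.583) / 0.35)²
n = (7.266)²
n ≈ 52.79
Round up to the next whole number: n = 53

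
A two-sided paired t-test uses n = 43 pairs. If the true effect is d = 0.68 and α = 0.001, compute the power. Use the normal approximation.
Power ≈ 0.88

Power calculation (paired t-test, normal approximation):
z_β = d · √n - z_{α/2}
z_β = 0.68 · √43 - 3.291
z_β = 0.68 · 6.557 - 3.291
z_β = 1.169

Power = Φ(z_β) = Φ(1.169) ≈ 0.879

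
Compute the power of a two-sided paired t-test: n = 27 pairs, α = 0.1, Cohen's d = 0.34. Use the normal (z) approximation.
Power ≈ 0.55

Power calculation (paired t-test, normal approximation):
z_β = d · √n - z_{α/2}
z_β = 0.34 · √27 - 1.645
z_β = 0.34 · 5.196 - 1.645
z_β = 0.122

Power = Φ(z_β) = Φ(0.122) ≈ 0.548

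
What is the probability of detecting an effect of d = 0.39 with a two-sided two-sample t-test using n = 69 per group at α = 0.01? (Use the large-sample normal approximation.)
Power ≈ 0.39

Power calculation (two-sample t-test, normal approximation):
z_β = d · √(n/2) - z_{α/2}
z_β = 0.39 · √(69/2) - 2.576
z_β = 0.39 · 5.874 - 2.576
z_β = -0.285

Power = Φ(z_β) = Φ(-0.285) ≈ 0.388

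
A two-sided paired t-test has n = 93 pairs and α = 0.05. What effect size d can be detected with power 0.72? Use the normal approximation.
d ≈ 0.26

Minimum detectable effect (paired t-test, normal approximation):
d = (z_{α/2} + z_β) / √n
d = (1.960 + 0.583) / √93
d = 2.543 / 9.644
d ≈ 0.26

By Cohen's convention (0.2 small / 0.5 medium / 0.8 large): small effect.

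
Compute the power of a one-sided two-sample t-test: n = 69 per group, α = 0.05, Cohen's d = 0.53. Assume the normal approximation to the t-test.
Power ≈ 0.93

Power calculation (two-sample t-test, normal approximation):
z_β = d · √(n/2) - z_α
z_β = 0.53 · √(69/2) - 1.645
z_β = 0.53 · 5.874 - 1.645
z_β = 1.468

Power = Φ(z_β) = Φ(1.468) ≈ 0.929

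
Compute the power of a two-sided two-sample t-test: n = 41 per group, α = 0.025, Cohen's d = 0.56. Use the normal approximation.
Power ≈ 0.62

Power calculation (two-sample t-test, normal approximation):
z_β = d · √(n/2) - z_{α/2}
z_β = 0.56 · √(41/2) - 2.241
z_β = 0.56 · 4.528 - 2.241
z_β = 0.294

Power = Φ(z_β) = Φ(0.294) ≈ 0.616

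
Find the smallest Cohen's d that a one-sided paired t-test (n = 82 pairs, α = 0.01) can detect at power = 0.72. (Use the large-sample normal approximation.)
d ≈ 0.32

Minimum detectable effect (paired t-test, normal approximation):
d = (z_α + z_β) / √n
d = (2.326 + 0.583) / √82
d = 2.909 / 9.055
d ≈ 0.32

By Cohen's convention (0.2 small / 0.5 medium / 0.8 large): small effect.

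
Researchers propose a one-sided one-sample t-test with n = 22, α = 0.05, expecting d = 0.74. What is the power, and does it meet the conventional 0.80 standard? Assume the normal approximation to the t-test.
Power ≈ 0.97; the study is adequately powered (power ≥ 0.80)

Power calculation (one-sample t-test, normal approximation):
z_β = d · √n - z_α
z_β = 0.74 · √22 - 1.645
z_β = 0.74 · 4.690 - 1.645
z_β = 1.826

Power = Φ(z_β) = Φ(1.826) ≈ 0.966

Effect size d = 0.74 is medium by Cohen's convention (0.2/0.5/0.8).

Threshold: power ≥ 0.80 is conventionally adequate.
Power ≈ 0.97 → the study is adequately powered (power ≥ 0.80).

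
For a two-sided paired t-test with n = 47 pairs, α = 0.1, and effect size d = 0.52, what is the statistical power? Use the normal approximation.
Power ≈ 0.97

Power calculation (paired t-test, normal approximation):
z_β = d · √n - z_{α/2}
z_β = 0.52 · √47 - 1.645
z_β = 0.52 · 6.856 - 1.645
z_β = 1.920

Power = Φ(z_β) = Φ(1.920) ≈ 0.973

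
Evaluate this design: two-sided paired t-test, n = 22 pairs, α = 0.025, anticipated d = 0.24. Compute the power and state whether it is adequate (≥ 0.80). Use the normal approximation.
Power ≈ 0.13; the study is underpowered (power < 0.80)

Power calculation (paired t-test, normal approximation):
z_β = d · √n - z_{α/2}
z_β = 0.24 · √22 - 2.241
z_β = 0.24 · 4.690 - 2.241
z_β = -1.116

Power = Φ(z_β) = Φ(-1.116) ≈ 0.132

Effect size d = 0.24 is small by Cohen's convention (0.2/0.5/0.8).

Threshold: power ≥ 0.80 is conventionally adequate.
Power ≈ 0.13 → the study is underpowered (power < 0.80).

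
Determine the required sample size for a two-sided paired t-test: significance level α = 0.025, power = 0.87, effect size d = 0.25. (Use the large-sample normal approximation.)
n = 182 pairs

Sample size formula (paired t-test, normal approximation):
n = ((z_{α/2} + z_β) / d)²

z_{α/2} = 2.241 (for α = 0.025, two-sided)
z_β = 1.126 (for power = 0.87)
d = 0.25

n = ((2.241 + 1.126) / 0.25)²
n = (13.468)²
n ≈ 181.39
Round up to the next whole number: n = 182 pairs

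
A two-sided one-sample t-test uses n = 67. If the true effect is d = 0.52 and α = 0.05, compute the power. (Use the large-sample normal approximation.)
Power ≈ 0.99

Power calculation (one-sample t-test, normal approximation):
z_β = d · √n - z_{α/2}
z_β = 0.52 · √67 - 1.960
z_β = 0.52 · 8.185 - 1.960
z_β = 2.296

Power = Φ(z_β) = Φ(2.296) ≈ 0.989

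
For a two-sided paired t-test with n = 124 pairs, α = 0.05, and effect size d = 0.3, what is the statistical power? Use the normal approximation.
Power ≈ 0.92

Power calculation (paired t-test, normal approximation):
z_β = d · √n - z_{α/2}
z_β = 0.3 · √124 - 1.960
z_β = 0.3 · 11.136 - 1.960
z_β = 1.381

Power = Φ(z_β) = Φ(1.381) ≈ 0.916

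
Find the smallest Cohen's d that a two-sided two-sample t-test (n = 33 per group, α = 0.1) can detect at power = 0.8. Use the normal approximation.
d ≈ 0.61

Minimum detectable effect (two-sample t-test, normal approximation):
d = (z_{α/2} + z_β) / √(n/2)
d = (1.645 + 0.842) / √(33/2)
d = 2.486 / 4.062
d ≈ 0.61

By Cohen's convention (0.2 small / 0.5 medium / 0.8 large): medium effect.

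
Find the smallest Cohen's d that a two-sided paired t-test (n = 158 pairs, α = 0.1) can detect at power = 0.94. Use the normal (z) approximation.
d ≈ 0.25

Minimum detectable effect (paired t-test, normal approximation):
d = (z_{α/2} + z_β) / √n
d = (1.645 + 1.555) / √158
d = 3.200 / 12.570
d ≈ 0.25

By Cohen's convention (0.2 small / 0.5 medium / 0.8 large): small effect.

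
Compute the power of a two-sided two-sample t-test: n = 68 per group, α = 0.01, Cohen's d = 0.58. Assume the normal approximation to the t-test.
Power ≈ 0.79

Power calculation (two-sample t-test, normal approximation):
z_β = d · √(n/2) - z_{α/2}
z_β = 0.58 · √(68/2) - 2.576
z_β = 0.58 · 5.831 - 2.576
z_β = 0.806

Power = Φ(z_β) = Φ(0.806) ≈ 0.790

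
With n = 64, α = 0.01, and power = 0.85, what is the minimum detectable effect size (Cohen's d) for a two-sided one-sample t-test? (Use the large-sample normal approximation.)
d ≈ 0.45

Minimum detectable effect (one-sample t-test, normal approximation):
d = (z_{α/2} + z_β) / √n
d = (2.576 + 1.036) / √64
d = 3.612 / 8.000
d ≈ 0.45

By Cohen's convention (0.2 small / 0.5 medium / 0.8 large): small effect.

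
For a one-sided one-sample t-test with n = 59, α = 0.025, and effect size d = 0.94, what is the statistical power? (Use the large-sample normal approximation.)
Power ≈ 1.00

Power calculation (one-sample t-test, normal approximation):
z_β = d · √n - z_α
z_β = 0.94 · √59 - 1.960
z_β = 0.94 · 7.681 - 1.960
z_β = 5.260

Power = Φ(z_β) = Φ(5.260) ≈ 1.000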